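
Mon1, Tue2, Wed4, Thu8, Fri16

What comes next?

Day goes Mon, Tue, Wed, Thu, Fri → Sat (runs through the weekdays Mon→Sun).
Second component: ×2 each step, so 1, 2, 4, 8, 16 → 32.
Putting it together: Sat32.

Sat32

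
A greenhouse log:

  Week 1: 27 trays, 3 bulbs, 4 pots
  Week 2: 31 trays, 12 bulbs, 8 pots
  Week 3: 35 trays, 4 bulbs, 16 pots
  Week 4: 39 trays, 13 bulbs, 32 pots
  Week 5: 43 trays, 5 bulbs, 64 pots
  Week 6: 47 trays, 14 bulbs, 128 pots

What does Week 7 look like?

51 trays, 6 bulbs, 256 pots

For the trays, +4 each step: 27, 31, 35, 39, 43, 47 → 51.
Bulbs — alternating steps +9, −8, +9, −8, …: 3, 12, 4, 13, 5, 14 → 6.
Pots: 4, 8, 16, 32, 64, 128 → 256 (×2 each step).
Putting it together: 51 trays, 6 bulbs, 256 pots.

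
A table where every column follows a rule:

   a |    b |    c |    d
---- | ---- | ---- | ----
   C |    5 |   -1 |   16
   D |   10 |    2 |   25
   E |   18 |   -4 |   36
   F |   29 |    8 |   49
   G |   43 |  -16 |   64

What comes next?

H  60  32  81

Column a — letters move forward 1 place in the alphabet: C, D, E, F, G → H.
Column b: differences are 5, 8, 11, … (increasing by 3 each time), so 5, 10, 18, 29, 43 → 60.
Column c: ×(-2) each step, so -1, 2, -4, 8, -16 → 32.
Column d: perfect squares: 4², 5², 6², …, so 16, 25, 36, 49, 64 → 81.
So the next row is H  60  32  81.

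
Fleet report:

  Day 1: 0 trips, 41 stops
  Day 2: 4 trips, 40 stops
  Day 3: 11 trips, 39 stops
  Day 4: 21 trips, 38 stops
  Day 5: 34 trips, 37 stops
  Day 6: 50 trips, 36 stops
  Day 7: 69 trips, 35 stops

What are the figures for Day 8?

Trips: differences are 4, 7, 10, … (increasing by 3 each time), so 0, 4, 11, 21, 34, 50, 69 → 91.
Stops: −1 each step, so 41, 40, 39, 38, 37, 36, 35 → 34.
Combining the parts gives 91 trips, 34 stops.

91 trips, 34 stops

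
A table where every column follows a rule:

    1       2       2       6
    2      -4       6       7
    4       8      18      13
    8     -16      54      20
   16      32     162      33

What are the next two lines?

32  -64  486  53; 64  128  1458  86

First component: ×2 each step; 1, 2, 4, 8, 16 → 32 → 64.
For the second component, ×(-2) each step: 2, -4, 8, -16, 32 → -64 → 128.
Third component: 2, 6, 18, 54, 162 → 486 → 1458 (×3 each step).
Fourth component — each term is the sum of the two before it: 6, 7, 13, 20, 33 → 53 → 86.
Putting the parts together: 32  -64  486  53 and then 64  128  1458  86.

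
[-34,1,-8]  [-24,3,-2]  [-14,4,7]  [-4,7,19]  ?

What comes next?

For the first entry, +10 each step: -34, -24, -14, -4 → 6.
Second entry: each term is the sum of the two before it; 1, 3, 4, 7 → 11.
Third entry: -8, -2, 7, 19 → 34 (differences are 6, 9, 12, … (increasing by 3 each time)).
Combining the parts gives [6,11,34].

[6,11,34]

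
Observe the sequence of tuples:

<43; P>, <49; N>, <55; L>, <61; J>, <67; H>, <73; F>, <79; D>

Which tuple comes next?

First coordinate: +6 each step, so 43, 49, 55, 61, 67, 73, 79 → 85.
Letter: letters move back 2 places in the alphabet, so P, N, L, J, H, F, D → B.
So the next tuple is <85; B>.

<85; B>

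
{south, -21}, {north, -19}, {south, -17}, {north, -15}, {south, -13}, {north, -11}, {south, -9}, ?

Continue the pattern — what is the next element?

{north, -7}

Direction — alternates south ↔ north: south, north, south, north, south, north, south → north.
Second entry: +2 each step, so -21, -19, -17, -15, -13, -11, -9 → -7.
Combining the parts gives {north, -7}.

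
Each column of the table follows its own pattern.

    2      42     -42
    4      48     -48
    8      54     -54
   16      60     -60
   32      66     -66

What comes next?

First component goes 2, 4, 8, 16, 32 → 64 (×2 each step).
For the second component, +6 each step: 42, 48, 54, 60, 66 → 72.
For the third component, always the negative of the second component: -42, -48, -54, -60, -66 → -72.
So the next row is 64  72  -72.

64  72  -72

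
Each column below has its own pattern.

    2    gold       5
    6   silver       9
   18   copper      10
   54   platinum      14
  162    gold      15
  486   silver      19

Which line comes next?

First component goes 2, 6, 18, 54, 162, 486 → 1458 (×3 each step).
Metal — repeats gold → silver → copper → platinum: gold, silver, copper, platinum, gold, silver → copper.
Third component: 5, 9, 10, 14, 15, 19 → 20 (alternating steps +4, +1, +4, +1, …).
Combining the parts gives 1458  copper  20.

1458  copper  20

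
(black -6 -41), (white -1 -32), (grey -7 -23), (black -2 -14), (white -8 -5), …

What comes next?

Shade — repeats black → white → grey: black, white, grey, black, white → grey.
Second value: alternating steps +5, −6, +5, −6, …, so -6, -1, -7, -2, -8 → -3.
Third value: +9 each step, so -41, -32, -23, -14, -5 → 4.
Combining the parts gives (grey -3 4).

(grey -3 4)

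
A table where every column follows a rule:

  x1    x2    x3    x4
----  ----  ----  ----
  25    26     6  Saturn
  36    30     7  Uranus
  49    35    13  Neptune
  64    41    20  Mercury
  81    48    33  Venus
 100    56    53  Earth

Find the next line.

121  65  86  Mars

Column x1 — perfect squares: 5², 6², 7², …: 25, 36, 49, 64, 81, 100 → 121.
Column x2: 26, 30, 35, 41, 48, 56 → 65 (differences are 4, 5, 6, … (increasing by 1 each time)).
Column x3: 6, 7, 13, 20, 33, 53 → 86 (each term is the sum of the two before it).
Column x4: Saturn, Uranus, Neptune, Mercury, Venus, Earth → Mars (runs through the planets Mercury→Neptune).
Combining the parts gives 121  65  86  Mars.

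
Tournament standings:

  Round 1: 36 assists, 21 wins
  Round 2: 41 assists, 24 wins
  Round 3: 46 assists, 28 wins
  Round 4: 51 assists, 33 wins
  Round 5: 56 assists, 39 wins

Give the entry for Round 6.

61 assists, 46 wins

Assists: +5 each step, so 36, 41, 46, 51, 56 → 61.
Wins: differences are 3, 4, 5, … (increasing by 1 each time); 21, 24, 28, 33, 39 → 46.
Putting it together: 61 assists, 46 wins.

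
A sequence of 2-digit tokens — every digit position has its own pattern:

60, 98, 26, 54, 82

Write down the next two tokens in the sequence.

10, 48

First digit goes 6, 9, 2, 5, 8 → 1 → 4 (+3 each step, mod 10).
Second digit — −2 each step, mod 10: 0, 8, 6, 4, 2 → 0 → 8.
Putting the parts together: 10 and then 48.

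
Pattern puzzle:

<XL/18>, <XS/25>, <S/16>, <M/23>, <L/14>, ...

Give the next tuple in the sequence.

<XL/21>

Size: runs through clothing sizes XS→XL, so XL, XS, S, M, L → XL.
Second slot — alternating steps +7, −9, +7, −9, …: 18, 25, 16, 23, 14 → 21.
Putting it together: <XL/21>.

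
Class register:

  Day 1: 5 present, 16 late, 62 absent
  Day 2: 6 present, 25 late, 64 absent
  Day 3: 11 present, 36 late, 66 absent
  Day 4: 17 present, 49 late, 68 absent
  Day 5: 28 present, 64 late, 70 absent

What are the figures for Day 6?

Present — each term is the sum of the two before it: 5, 6, 11, 17, 28 → 45.
Late: perfect squares: 4², 5², 6², …; 16, 25, 36, 49, 64 → 81.
Absent: 62, 64, 66, 68, 70 → 72 (+2 each step).
Combining the parts gives 45 present, 81 late, 72 absent.

45 present, 81 late, 72 absent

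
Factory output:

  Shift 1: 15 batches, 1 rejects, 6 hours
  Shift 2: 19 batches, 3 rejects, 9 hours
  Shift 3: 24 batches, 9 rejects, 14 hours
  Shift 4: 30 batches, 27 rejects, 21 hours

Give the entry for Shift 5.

37 batches, 81 rejects, 30 hours

Batches: differences are 4, 5, 6, … (increasing by 1 each time); 15, 19, 24, 30 → 37.
Rejects goes 1, 3, 9, 27 → 81 (×3 each step).
Hours: differences are 3, 5, 7, … (increasing by 2 each time); 6, 9, 14, 21 → 30.
Putting it together: 37 batches, 81 rejects, 30 hours.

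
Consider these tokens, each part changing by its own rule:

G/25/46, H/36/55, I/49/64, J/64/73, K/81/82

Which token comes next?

Letter goes G, H, I, J, K → L (letters move forward 1 place in the alphabet).
Second component: perfect squares: 5², 6², 7², …, so 25, 36, 49, 64, 81 → 100.
Third component goes 46, 55, 64, 73, 82 → 91 (+9 each step).
Putting it together: L/100/91.

L/100/91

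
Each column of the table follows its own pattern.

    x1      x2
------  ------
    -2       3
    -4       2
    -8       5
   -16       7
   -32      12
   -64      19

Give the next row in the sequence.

Column x1 goes -2, -4, -8, -16, -32, -64 → -128 (×2 each step).
Column x2: 3, 2, 5, 7, 12, 19 → 31 (each term is the sum of the two before it).
Combining the parts gives -128  31.

-128  31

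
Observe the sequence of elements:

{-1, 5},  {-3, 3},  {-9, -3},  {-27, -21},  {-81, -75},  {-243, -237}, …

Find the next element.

{-729, -723}

First entry: ×3 each step; -1, -3, -9, -27, -81, -243 → -729.
Second entry — always 6 more than the first entry: 5, 3, -3, -21, -75, -237 → -723.
Combining the parts gives {-729, -723}.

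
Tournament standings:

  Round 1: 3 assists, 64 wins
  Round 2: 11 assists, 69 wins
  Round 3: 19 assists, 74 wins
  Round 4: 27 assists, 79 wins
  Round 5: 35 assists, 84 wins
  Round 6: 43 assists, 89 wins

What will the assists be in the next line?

51

Assists — +8 each step: 3, 11, 19, 27, 35, 43 → 51.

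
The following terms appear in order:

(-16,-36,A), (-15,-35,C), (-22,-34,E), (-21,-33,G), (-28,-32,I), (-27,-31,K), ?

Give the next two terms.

First entry: alternating steps +1, −7, +1, −7, …, so -16, -15, -22, -21, -28, -27 → -34 → -33.
For the second entry, +1 each step: -36, -35, -34, -33, -32, -31 → -30 → -29.
For the letter, letters move forward 2 places in the alphabet: A, C, E, G, I, K → M → O.
Putting the parts together: (-34,-30,M) and then (-33,-29,O).

(-34,-30,M), (-33,-29,O)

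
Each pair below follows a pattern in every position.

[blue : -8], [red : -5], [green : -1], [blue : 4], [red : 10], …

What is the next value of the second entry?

17

Second entry: differences are 3, 4, 5, … (increasing by 1 each time), so -8, -5, -1, 4, 10 → 17.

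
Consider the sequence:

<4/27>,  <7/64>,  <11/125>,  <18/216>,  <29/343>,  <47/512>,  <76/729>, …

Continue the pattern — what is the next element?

First part: 4, 7, 11, 18, 29, 47, 76 → 123 (each term is the sum of the two before it).
Second part: perfect cubes: 3³, 4³, 5³, …; 27, 64, 125, 216, 343, 512, 729 → 1000.
Combining the parts gives <123/1000>.

<123/1000>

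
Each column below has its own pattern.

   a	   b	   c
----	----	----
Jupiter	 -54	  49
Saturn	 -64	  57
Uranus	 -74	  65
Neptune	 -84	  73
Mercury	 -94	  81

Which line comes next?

Column a: runs through the planets Mercury→Neptune; Jupiter, Saturn, Uranus, Neptune, Mercury → Venus.
Column b — −10 each step: -54, -64, -74, -84, -94 → -104.
Column c goes 49, 57, 65, 73, 81 → 89 (+8 each step).
Combining the parts gives Venus  -104  89.

Venus  -104  89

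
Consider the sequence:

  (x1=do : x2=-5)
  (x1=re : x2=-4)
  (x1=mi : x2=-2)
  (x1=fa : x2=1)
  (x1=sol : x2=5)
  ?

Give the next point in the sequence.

(x1=la : x2=10)

For the x1, runs through the solfège scale do→ti: do, re, mi, fa, sol → la.
X2 — differences are 1, 2, 3, … (increasing by 1 each time): -5, -4, -2, 1, 5 → 10.
Putting it together: (x1=la : x2=10).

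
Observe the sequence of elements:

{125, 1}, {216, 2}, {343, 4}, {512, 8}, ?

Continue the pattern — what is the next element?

First value goes 125, 216, 343, 512 → 729 (perfect cubes: 5³, 6³, 7³, …).
Second value: ×2 each step; 1, 2, 4, 8 → 16.
So the next element is {729, 16}.

{729, 16}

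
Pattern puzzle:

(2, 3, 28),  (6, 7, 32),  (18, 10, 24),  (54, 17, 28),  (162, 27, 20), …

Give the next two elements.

(486, 44, 24), (1458, 71, 16)

First component: ×3 each step; 2, 6, 18, 54, 162 → 486 → 1458.
Second component: each term is the sum of the two before it; 3, 7, 10, 17, 27 → 44 → 71.
Third component: 28, 32, 24, 28, 20 → 24 → 16 (alternating steps +4, −8, +4, −8, …).
So the next two elements are (486, 44, 24) and (1458, 71, 16).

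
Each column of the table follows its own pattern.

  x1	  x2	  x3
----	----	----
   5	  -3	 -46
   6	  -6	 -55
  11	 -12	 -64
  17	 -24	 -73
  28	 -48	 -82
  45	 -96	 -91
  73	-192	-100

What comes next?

118  -384  -109

Column x1: each term is the sum of the two before it; 5, 6, 11, 17, 28, 45, 73 → 118.
Column x2 — ×2 each step: -3, -6, -12, -24, -48, -96, -192 → -384.
For the column x3, −9 each step: -46, -55, -64, -73, -82, -91, -100 → -109.
Putting it together: 118  -384  -109.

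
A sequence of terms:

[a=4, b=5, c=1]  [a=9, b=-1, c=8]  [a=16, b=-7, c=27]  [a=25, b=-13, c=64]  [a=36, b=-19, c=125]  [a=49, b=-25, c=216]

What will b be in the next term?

B: −6 each step, so 5, -1, -7, -13, -19, -25 → -31.

-31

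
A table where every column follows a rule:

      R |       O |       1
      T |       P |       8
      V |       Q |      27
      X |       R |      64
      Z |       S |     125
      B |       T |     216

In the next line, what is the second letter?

U

Second letter: letters move forward 1 place in the alphabet; O, P, Q, R, S, T → U.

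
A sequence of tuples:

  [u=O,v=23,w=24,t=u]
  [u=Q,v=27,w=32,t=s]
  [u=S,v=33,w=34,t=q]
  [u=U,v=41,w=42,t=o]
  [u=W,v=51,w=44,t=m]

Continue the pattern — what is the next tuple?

[u=Y,v=63,w=52,t=k]

U: letters move forward 2 places in the alphabet; O, Q, S, U, W → Y.
V goes 23, 27, 33, 41, 51 → 63 (differences are 4, 6, 8, … (increasing by 2 each time)).
For the w, alternating steps +8, +2, +8, +2, …: 24, 32, 34, 42, 44 → 52.
T — letters move back 2 places in the alphabet: u, s, q, o, m → k.
Combining the parts gives [u=Y,v=63,w=52,t=k].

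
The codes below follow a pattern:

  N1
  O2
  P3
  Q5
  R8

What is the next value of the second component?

For the letter, letters move forward 1 place in the alphabet: N, O, P, Q, R → S.
Second component: 1, 2, 3, 5, 8 → 13 (each term is the sum of the two before it).

13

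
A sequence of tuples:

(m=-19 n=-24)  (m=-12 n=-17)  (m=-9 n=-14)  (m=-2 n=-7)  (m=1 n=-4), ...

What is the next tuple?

M goes -19, -12, -9, -2, 1 → 8 (alternating steps +7, +3, +7, +3, …).
N goes -24, -17, -14, -7, -4 → 3 (always 5 less than the m).
So the next tuple is (m=8 n=3).

(m=8 n=3)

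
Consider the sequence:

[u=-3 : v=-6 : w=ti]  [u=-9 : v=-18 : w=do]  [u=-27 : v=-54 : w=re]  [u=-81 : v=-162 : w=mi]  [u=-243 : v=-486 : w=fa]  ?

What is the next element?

U — ×3 each step: -3, -9, -27, -81, -243 → -729.
For the v, always 2 × the u: -6, -18, -54, -162, -486 → -1458.
W: runs through the solfège scale do→ti, so ti, do, re, mi, fa → sol.
Putting it together: [u=-729 : v=-1458 : w=sol].

[u=-729 : v=-1458 : w=sol]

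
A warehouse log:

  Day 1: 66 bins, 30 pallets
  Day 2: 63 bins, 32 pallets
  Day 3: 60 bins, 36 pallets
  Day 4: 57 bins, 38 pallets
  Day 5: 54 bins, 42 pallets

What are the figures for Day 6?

Bins goes 66, 63, 60, 57, 54 → 51 (−3 each step).
For the pallets, alternating steps +2, +4, +2, +4, …: 30, 32, 36, 38, 42 → 44.
So the next line is 51 bins, 44 pallets.

51 bins, 44 pallets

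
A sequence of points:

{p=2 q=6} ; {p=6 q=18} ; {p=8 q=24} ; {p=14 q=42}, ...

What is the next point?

P: 2, 6, 8, 14 → 22 (each term is the sum of the two before it).
Q: always 3 × the p; 6, 18, 24, 42 → 66.
Combining the parts gives {p=22 q=66}.

{p=22 q=66}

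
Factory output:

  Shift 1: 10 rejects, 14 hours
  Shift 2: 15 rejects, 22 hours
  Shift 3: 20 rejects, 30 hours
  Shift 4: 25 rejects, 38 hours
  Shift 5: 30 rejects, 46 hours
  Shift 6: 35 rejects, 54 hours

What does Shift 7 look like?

40 rejects, 62 hours

Rejects: +5 each step, so 10, 15, 20, 25, 30, 35 → 40.
Hours: 14, 22, 30, 38, 46, 54 → 62 (+8 each step).
So the next row is 40 rejects, 62 hours.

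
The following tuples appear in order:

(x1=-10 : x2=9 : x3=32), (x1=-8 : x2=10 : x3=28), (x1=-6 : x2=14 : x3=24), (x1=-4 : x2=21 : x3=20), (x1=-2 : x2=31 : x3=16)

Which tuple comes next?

(x1=0 : x2=44 : x3=12)

X1: +2 each step, so -10, -8, -6, -4, -2 → 0.
X2: 9, 10, 14, 21, 31 → 44 (differences are 1, 4, 7, … (increasing by 3 each time)).
X3: −4 each step; 32, 28, 24, 20, 16 → 12.
Combining the parts gives (x1=0 : x2=44 : x3=12).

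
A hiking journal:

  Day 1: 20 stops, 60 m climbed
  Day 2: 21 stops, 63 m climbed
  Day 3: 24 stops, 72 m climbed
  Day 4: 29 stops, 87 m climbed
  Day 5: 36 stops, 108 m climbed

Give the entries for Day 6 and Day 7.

Stops: 20, 21, 24, 29, 36 → 45 → 56 (differences are 1, 3, 5, … (increasing by 2 each time)).
M climbed goes 60, 63, 72, 87, 108 → 135 → 168 (always 3 × the stops).
So the next two rows are 45 stops, 135 m climbed and 56 stops, 168 m climbed.

45 stops, 135 m climbed; 56 stops, 168 m climbed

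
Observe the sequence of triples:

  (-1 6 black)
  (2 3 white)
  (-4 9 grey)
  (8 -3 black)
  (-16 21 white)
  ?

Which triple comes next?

First coordinate: -1, 2, -4, 8, -16 → 32 (×(-2) each step).
Second coordinate: together with the first coordinate always sums to 5, so 6, 3, 9, -3, 21 → -27.
Shade: black, white, grey, black, white → grey (repeats black → white → grey).
Combining the parts gives (32 -27 grey).

(32 -27 grey)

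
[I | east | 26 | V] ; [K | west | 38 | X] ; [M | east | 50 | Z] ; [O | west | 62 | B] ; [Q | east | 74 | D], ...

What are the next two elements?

[S | west | 86 | F], [U | east | 98 | H]

First letter: letters move forward 2 places in the alphabet; I, K, M, O, Q → S → U.
For the direction, alternates east ↔ west: east, west, east, west, east → west → east.
For the third value, +12 each step: 26, 38, 50, 62, 74 → 86 → 98.
For the second letter, letters move forward 2 places in the alphabet, wrapping Z→A: V, X, Z, B, D → F → H.
Putting the parts together: [S | west | 86 | F] and then [U | east | 98 | H].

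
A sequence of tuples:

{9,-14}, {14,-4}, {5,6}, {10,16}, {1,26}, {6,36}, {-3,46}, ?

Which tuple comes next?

{2,56}

First entry — alternating steps +5, −9, +5, −9, …: 9, 14, 5, 10, 1, 6, -3 → 2.
Second entry — +10 each step: -14, -4, 6, 16, 26, 36, 46 → 56.
Putting it together: {2,56}.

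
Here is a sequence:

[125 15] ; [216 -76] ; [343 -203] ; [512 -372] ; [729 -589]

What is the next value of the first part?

First part: perfect cubes: 5³, 6³, 7³, …; 125, 216, 343, 512, 729 → 1000.

1000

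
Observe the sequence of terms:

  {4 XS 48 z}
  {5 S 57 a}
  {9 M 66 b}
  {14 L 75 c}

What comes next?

{23 XL 84 d}

First part: each term is the sum of the two before it, so 4, 5, 9, 14 → 23.
Size goes XS, S, M, L → XL (runs through clothing sizes XS→XL).
For the third part, +9 each step: 48, 57, 66, 75 → 84.
Letter — letters move forward 1 place in the alphabet, wrapping Z→A: z, a, b, c → d.
So the next term is {23 XL 84 d}.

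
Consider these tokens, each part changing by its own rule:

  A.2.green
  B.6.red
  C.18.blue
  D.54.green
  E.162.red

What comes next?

Letter: A, B, C, D, E → F (letters move forward 1 place in the alphabet).
Second component: 2, 6, 18, 54, 162 → 486 (×3 each step).
Colour: repeats green → red → blue; green, red, blue, green, red → blue.
Putting it together: F.486.blue.

F.486.blue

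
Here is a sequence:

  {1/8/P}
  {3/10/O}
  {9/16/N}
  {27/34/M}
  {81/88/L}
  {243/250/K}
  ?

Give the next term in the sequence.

First value: 1, 3, 9, 27, 81, 243 → 729 (×3 each step).
Second value goes 8, 10, 16, 34, 88, 250 → 736 (always 7 more than the first value).
Letter — letters move back 1 place in the alphabet: P, O, N, M, L, K → J.
Combining the parts gives {729/736/J}.

{729/736/J}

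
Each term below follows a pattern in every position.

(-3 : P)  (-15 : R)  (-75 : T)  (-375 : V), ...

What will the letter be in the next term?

X

First slot — ×5 each step: -3, -15, -75, -375 → -1875.
For the letter, letters move forward 2 places in the alphabet: P, R, T, V → X.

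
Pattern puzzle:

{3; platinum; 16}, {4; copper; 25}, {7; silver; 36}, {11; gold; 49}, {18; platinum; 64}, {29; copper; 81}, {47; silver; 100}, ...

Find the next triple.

{76; gold; 121}

First coordinate: 3, 4, 7, 11, 18, 29, 47 → 76 (each term is the sum of the two before it).
Metal goes platinum, copper, silver, gold, platinum, copper, silver → gold (repeats platinum → copper → silver → gold).
Third coordinate: perfect squares: 4², 5², 6², …; 16, 25, 36, 49, 64, 81, 100 → 121.
Combining the parts gives {76; gold; 121}.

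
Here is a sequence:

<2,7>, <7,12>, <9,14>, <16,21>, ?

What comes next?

<25,30>

First coordinate: 2, 7, 9, 16 → 25 (each term is the sum of the two before it).
Second coordinate: always 5 more than the first coordinate, so 7, 12, 14, 21 → 30.
So the next term is <25,30>.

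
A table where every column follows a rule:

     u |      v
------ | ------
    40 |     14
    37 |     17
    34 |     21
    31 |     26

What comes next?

28  32

Column u goes 40, 37, 34, 31 → 28 (−3 each step).
Column v goes 14, 17, 21, 26 → 32 (differences are 3, 4, 5, … (increasing by 1 each time)).
Combining the parts gives 28  32.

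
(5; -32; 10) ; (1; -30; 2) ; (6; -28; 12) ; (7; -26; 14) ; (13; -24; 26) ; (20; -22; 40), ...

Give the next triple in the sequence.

First part: each term is the sum of the two before it; 5, 1, 6, 7, 13, 20 → 33.
Second part: +2 each step, so -32, -30, -28, -26, -24, -22 → -20.
Third part: always 2 × the first part, so 10, 2, 12, 14, 26, 40 → 66.
Putting it together: (33; -20; 66).

(33; -20; 66)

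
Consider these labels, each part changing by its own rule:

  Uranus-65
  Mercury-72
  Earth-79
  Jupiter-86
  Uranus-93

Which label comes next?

Mercury-100

Planet: Uranus, Mercury, Earth, Jupiter, Uranus → Mercury (repeats Uranus → Mercury → Earth → Jupiter).
For the second component, +7 each step: 65, 72, 79, 86, 93 → 100.
Putting it together: Mercury-100.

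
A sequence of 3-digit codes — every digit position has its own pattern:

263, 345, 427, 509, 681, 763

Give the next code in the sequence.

845

First digit — +1 each step, mod 10: 2, 3, 4, 5, 6, 7 → 8.
Second digit — −2 each step, mod 10: 6, 4, 2, 0, 8, 6 → 4.
Third digit — +2 each step, mod 10: 3, 5, 7, 9, 1, 3 → 5.
Combining the parts gives 845.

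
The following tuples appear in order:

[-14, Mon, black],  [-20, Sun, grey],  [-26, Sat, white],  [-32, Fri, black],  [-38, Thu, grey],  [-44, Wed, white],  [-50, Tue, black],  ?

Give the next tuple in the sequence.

For the first component, −6 each step: -14, -20, -26, -32, -38, -44, -50 → -56.
Day — runs backward through the weekdays Mon→Sun: Mon, Sun, Sat, Fri, Thu, Wed, Tue → Mon.
Shade: repeats black → grey → white; black, grey, white, black, grey, white, black → grey.
Combining the parts gives [-56, Mon, grey].

[-56, Mon, grey]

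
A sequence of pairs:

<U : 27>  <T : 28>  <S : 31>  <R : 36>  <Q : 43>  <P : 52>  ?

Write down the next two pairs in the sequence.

<O : 63>, <N : 76>

For the letter, letters move back 1 place in the alphabet: U, T, S, R, Q, P → O → N.
For the second part, differences are 1, 3, 5, … (increasing by 2 each time): 27, 28, 31, 36, 43, 52 → 63 → 76.
So the next two pairs are <O : 63> and <N : 76>.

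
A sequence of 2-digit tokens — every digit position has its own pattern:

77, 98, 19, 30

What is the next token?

51

First digit: +2 each step, mod 10; 7, 9, 1, 3 → 5.
Second digit: +1 each step, mod 10, so 7, 8, 9, 0 → 1.
Putting it together: 51.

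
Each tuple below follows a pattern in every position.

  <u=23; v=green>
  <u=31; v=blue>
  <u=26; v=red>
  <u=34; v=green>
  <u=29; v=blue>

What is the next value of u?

37

U — alternating steps +8, −5, +8, −5, …: 23, 31, 26, 34, 29 → 37.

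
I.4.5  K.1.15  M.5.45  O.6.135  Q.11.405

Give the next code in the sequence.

Letter: letters move forward 2 places in the alphabet; I, K, M, O, Q → S.
Second component: 4, 1, 5, 6, 11 → 17 (each term is the sum of the two before it).
Third component — ×3 each step: 5, 15, 45, 135, 405 → 1215.
Combining the parts gives S.17.1215.

S.17.1215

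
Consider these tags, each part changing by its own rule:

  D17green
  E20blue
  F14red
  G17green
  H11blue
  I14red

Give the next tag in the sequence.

J8green

Letter: letters move forward 1 place in the alphabet, so D, E, F, G, H, I → J.
Second component: alternating steps +3, −6, +3, −6, …; 17, 20, 14, 17, 11, 14 → 8.
Colour — repeats green → blue → red: green, blue, red, green, blue, red → green.
Combining the parts gives J8green.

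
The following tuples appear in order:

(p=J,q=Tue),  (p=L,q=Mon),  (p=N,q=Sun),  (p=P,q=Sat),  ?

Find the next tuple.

P goes J, L, N, P → R (letters move forward 2 places in the alphabet).
Q: runs backward through the weekdays Mon→Sun, so Tue, Mon, Sun, Sat → Fri.
So the next tuple is (p=R,q=Fri).

(p=R,q=Fri)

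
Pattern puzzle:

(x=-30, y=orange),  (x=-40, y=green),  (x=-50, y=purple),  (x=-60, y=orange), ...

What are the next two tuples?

X: −10 each step, so -30, -40, -50, -60 → -70 → -80.
For the y, repeats orange → green → purple: orange, green, purple, orange → green → purple.
Putting the parts together: (x=-70, y=green) and then (x=-80, y=purple).

(x=-70, y=green), (x=-80, y=purple)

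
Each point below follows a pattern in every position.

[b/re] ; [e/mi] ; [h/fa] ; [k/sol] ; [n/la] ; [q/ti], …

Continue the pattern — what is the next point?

Letter: b, e, h, k, n, q → t (letters move forward 3 places in the alphabet).
Note goes re, mi, fa, sol, la, ti → do (runs through the solfège scale do→ti).
Putting it together: [t/do].

[t/do]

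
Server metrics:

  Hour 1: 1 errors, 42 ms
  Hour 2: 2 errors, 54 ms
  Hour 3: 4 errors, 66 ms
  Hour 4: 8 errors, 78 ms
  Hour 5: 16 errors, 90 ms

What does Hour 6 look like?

32 errors, 102 ms

Errors: ×2 each step; 1, 2, 4, 8, 16 → 32.
For the ms, +12 each step: 42, 54, 66, 78, 90 → 102.
Putting it together: 32 errors, 102 ms.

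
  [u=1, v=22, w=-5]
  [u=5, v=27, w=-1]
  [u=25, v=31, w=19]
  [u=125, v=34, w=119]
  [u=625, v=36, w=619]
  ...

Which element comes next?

[u=3125, v=37, w=3119]

U — ×5 each step: 1, 5, 25, 125, 625 → 3125.
V: 22, 27, 31, 34, 36 → 37 (differences are 5, 4, 3, … (decreasing by 1 each time)).
W goes -5, -1, 19, 119, 619 → 3119 (always 6 less than the u).
Putting it together: [u=3125, v=37, w=3119].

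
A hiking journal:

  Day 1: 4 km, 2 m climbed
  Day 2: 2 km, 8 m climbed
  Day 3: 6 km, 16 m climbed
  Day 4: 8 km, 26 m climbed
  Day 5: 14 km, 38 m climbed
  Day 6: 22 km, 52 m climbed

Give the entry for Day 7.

Km goes 4, 2, 6, 8, 14, 22 → 36 (each term is the sum of the two before it).
M climbed — differences are 6, 8, 10, … (increasing by 2 each time): 2, 8, 16, 26, 38, 52 → 68.
Putting it together: 36 km, 68 m climbed.

36 km, 68 m climbed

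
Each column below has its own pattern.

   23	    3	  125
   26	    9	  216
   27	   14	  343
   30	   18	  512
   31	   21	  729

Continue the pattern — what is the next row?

34  23  1000

First component — alternating steps +3, +1, +3, +1, …: 23, 26, 27, 30, 31 → 34.
For the second component, differences are 6, 5, 4, … (decreasing by 1 each time): 3, 9, 14, 18, 21 → 23.
Third component goes 125, 216, 343, 512, 729 → 1000 (perfect cubes: 5³, 6³, 7³, …).
So the next row is 34  23  1000.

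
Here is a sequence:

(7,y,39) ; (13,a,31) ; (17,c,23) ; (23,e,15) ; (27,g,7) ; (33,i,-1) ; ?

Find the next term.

First coordinate — alternating steps +6, +4, +6, +4, …: 7, 13, 17, 23, 27, 33 → 37.
For the letter, letters move forward 2 places in the alphabet, wrapping Z→A: y, a, c, e, g, i → k.
For the third coordinate, −8 each step: 39, 31, 23, 15, 7, -1 → -9.
Combining the parts gives (37,k,-9).

(37,k,-9)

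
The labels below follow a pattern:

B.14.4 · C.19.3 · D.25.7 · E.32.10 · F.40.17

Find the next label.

G.49.27

Letter: letters move forward 1 place in the alphabet, so B, C, D, E, F → G.
Second component goes 14, 19, 25, 32, 40 → 49 (differences are 5, 6, 7, … (increasing by 1 each time)).
Third component: each term is the sum of the two before it, so 4, 3, 7, 10, 17 → 27.
So the next label is G.49.27.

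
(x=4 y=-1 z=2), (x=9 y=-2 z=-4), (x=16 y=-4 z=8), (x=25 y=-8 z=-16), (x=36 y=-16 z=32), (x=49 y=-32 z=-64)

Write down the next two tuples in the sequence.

X: perfect squares: 2², 3², 4², …; 4, 9, 16, 25, 36, 49 → 64 → 81.
Y — ×2 each step: -1, -2, -4, -8, -16, -32 → -64 → -128.
Z: ×(-2) each step, so 2, -4, 8, -16, 32, -64 → 128 → -256.
Putting the parts together: (x=64 y=-64 z=128) and then (x=81 y=-128 z=-256).

(x=64 y=-64 z=128), (x=81 y=-128 z=-256)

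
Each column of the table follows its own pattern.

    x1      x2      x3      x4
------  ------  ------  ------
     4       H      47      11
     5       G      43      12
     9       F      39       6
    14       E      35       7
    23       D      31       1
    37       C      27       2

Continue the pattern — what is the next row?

60  B  23  -4

Column x1: 4, 5, 9, 14, 23, 37 → 60 (each term is the sum of the two before it).
Column x2: letters move back 1 place in the alphabet, so H, G, F, E, D, C → B.
Column x3: −4 each step, so 47, 43, 39, 35, 31, 27 → 23.
Column x4: 11, 12, 6, 7, 1, 2 → -4 (alternating steps +1, −6, +1, −6, …).
So the next row is 60  B  23  -4.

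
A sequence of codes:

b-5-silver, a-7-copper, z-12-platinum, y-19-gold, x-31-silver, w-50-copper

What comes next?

v-81-platinum

Letter — letters move back 1 place in the alphabet, wrapping A→Z: b, a, z, y, x, w → v.
Second component: each term is the sum of the two before it, so 5, 7, 12, 19, 31, 50 → 81.
For the metal, repeats silver → copper → platinum → gold: silver, copper, platinum, gold, silver, copper → platinum.
Combining the parts gives v-81-platinum.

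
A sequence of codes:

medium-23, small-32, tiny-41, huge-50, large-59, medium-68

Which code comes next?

Size: repeats medium → small → tiny → huge → large, so medium, small, tiny, huge, large, medium → small.
For the second component, +9 each step: 23, 32, 41, 50, 59, 68 → 77.
Combining the parts gives small-77.

small-77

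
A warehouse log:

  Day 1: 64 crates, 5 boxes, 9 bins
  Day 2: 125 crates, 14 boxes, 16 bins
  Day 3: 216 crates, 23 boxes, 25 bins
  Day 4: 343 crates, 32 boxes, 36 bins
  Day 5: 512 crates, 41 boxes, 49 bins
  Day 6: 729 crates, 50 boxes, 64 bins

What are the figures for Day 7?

1000 crates, 59 boxes, 81 bins

For the crates, perfect cubes: 4³, 5³, 6³, …: 64, 125, 216, 343, 512, 729 → 1000.
For the boxes, +9 each step: 5, 14, 23, 32, 41, 50 → 59.
Bins: perfect squares: 3², 4², 5², …, so 9, 16, 25, 36, 49, 64 → 81.
Combining the parts gives 1000 crates, 59 boxes, 81 bins.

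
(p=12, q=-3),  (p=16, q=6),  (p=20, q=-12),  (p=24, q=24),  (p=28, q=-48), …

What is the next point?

For the p, +4 each step: 12, 16, 20, 24, 28 → 32.
Q — ×(-2) each step: -3, 6, -12, 24, -48 → 96.
Combining the parts gives (p=32, q=96).

(p=32, q=96)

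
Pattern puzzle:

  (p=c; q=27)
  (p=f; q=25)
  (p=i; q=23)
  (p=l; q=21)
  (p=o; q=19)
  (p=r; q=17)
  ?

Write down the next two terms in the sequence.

P: letters move forward 3 places in the alphabet, so c, f, i, l, o, r → u → x.
Q — −2 each step: 27, 25, 23, 21, 19, 17 → 15 → 13.
So the next two terms are (p=u; q=15) and (p=x; q=13).

(p=u; q=15), (p=x; q=13)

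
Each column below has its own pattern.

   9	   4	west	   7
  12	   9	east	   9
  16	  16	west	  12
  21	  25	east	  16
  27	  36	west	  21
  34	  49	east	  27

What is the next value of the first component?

First component goes 9, 12, 16, 21, 27, 34 → 42 (differences are 3, 4, 5, … (increasing by 1 each time)).

42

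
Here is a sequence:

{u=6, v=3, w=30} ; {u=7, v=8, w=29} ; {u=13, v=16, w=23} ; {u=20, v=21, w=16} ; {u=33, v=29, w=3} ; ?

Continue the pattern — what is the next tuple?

U: 6, 7, 13, 20, 33 → 53 (each term is the sum of the two before it).
V: alternating steps +5, +8, +5, +8, …; 3, 8, 16, 21, 29 → 34.
W: together with the u always sums to 36, so 30, 29, 23, 16, 3 → -17.
So the next tuple is {u=53, v=34, w=-17}.

{u=53, v=34, w=-17}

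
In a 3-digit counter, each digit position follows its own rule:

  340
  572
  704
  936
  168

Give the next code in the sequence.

First digit: +2 each step, mod 10; 3, 5, 7, 9, 1 → 3.
Second digit goes 4, 7, 0, 3, 6 → 9 (+3 each step, mod 10).
Third digit — +2 each step, mod 10: 0, 2, 4, 6, 8 → 0.
Putting it together: 390.

390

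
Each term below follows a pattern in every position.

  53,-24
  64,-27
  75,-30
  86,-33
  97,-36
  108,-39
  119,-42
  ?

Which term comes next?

First value: 53, 64, 75, 86, 97, 108, 119 → 130 (+11 each step).
Second value: −3 each step, so -24, -27, -30, -33, -36, -39, -42 → -45.
Putting it together: 130,-45.

130,-45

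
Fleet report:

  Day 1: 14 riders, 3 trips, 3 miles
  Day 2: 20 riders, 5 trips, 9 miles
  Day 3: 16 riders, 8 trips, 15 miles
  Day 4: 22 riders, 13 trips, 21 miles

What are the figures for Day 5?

18 riders, 21 trips, 27 miles

Riders: 14, 20, 16, 22 → 18 (alternating steps +6, −4, +6, −4, …).
Trips: each term is the sum of the two before it; 3, 5, 8, 13 → 21.
For the miles, +6 each step: 3, 9, 15, 21 → 27.
Putting it together: 18 riders, 21 trips, 27 miles.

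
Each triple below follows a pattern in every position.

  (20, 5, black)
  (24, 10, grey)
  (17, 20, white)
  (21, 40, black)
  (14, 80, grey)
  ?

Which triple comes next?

(18, 160, white)

First coordinate — alternating steps +4, −7, +4, −7, …: 20, 24, 17, 21, 14 → 18.
Second coordinate: ×2 each step; 5, 10, 20, 40, 80 → 160.
Shade: repeats black → grey → white; black, grey, white, black, grey → white.
Putting it together: (18, 160, white).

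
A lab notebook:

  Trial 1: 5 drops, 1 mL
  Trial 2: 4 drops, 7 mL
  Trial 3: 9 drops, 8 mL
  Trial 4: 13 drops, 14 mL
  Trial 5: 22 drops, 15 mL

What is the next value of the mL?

Drops: 5, 4, 9, 13, 22 → 35 (each term is the sum of the two before it).
For the mL, alternating steps +6, +1, +6, +1, …: 1, 7, 8, 14, 15 → 21.

21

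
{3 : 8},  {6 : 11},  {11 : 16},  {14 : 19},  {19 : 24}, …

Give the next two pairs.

First value — alternating steps +3, +5, +3, +5, …: 3, 6, 11, 14, 19 → 22 → 27.
Second value: always 5 more than the first value, so 8, 11, 16, 19, 24 → 27 → 32.
So the next two pairs are {22 : 27} and {27 : 32}.

{22 : 27}, {27 : 32}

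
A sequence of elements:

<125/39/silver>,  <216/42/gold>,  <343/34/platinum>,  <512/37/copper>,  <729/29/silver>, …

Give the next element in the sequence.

<1000/32/gold>

First value: 125, 216, 343, 512, 729 → 1000 (perfect cubes: 5³, 6³, 7³, …).
Second value: 39, 42, 34, 37, 29 → 32 (alternating steps +3, −8, +3, −8, …).
Metal — repeats silver → gold → platinum → copper: silver, gold, platinum, copper, silver → gold.
Combining the parts gives <1000/32/gold>.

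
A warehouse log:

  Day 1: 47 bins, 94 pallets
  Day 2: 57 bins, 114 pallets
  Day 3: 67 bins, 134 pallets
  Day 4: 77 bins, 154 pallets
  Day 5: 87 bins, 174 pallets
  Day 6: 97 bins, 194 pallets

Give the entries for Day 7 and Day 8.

Bins: +10 each step; 47, 57, 67, 77, 87, 97 → 107 → 117.
Pallets: 94, 114, 134, 154, 174, 194 → 214 → 234 (always 2 × the bins).
Putting the parts together: 107 bins, 214 pallets and then 117 bins, 234 pallets.

107 bins, 214 pallets; 117 bins, 234 pallets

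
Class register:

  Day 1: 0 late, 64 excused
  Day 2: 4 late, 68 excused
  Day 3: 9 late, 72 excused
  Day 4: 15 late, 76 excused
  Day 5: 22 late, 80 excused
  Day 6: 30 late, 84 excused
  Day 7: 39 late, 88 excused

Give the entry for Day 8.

49 late, 92 excused

Late: differences are 4, 5, 6, … (increasing by 1 each time); 0, 4, 9, 15, 22, 30, 39 → 49.
Excused: 64, 68, 72, 76, 80, 84, 88 → 92 (+4 each step).
So the next record is 49 late, 92 excused.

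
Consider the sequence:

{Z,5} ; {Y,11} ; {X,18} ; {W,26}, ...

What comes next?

Letter — letters move back 1 place in the alphabet: Z, Y, X, W → V.
Second entry: 5, 11, 18, 26 → 35 (differences are 6, 7, 8, … (increasing by 1 each time)).
So the next element is {V,35}.

{V,35}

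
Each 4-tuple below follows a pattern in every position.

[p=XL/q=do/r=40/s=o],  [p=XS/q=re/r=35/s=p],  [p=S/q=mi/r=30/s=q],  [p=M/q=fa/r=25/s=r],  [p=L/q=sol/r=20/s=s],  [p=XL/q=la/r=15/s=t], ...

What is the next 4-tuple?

P: repeats XL → XS → S → M → L; XL, XS, S, M, L, XL → XS.
Q — runs through the solfège scale do→ti: do, re, mi, fa, sol, la → ti.
R: −5 each step, so 40, 35, 30, 25, 20, 15 → 10.
For the s, letters move forward 1 place in the alphabet: o, p, q, r, s, t → u.
Putting it together: [p=XS/q=ti/r=10/s=u].

[p=XS/q=ti/r=10/s=u]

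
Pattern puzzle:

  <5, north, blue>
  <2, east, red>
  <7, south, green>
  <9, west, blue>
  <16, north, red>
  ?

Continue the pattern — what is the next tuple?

<25, east, green>

For the first coordinate, each term is the sum of the two before it: 5, 2, 7, 9, 16 → 25.
Direction: repeats north → east → south → west, so north, east, south, west, north → east.
Colour — repeats blue → red → green: blue, red, green, blue, red → green.
Putting it together: <25, east, green>.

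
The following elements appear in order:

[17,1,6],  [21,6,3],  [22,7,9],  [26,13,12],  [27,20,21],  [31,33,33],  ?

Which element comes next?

[32,53,54]

For the first entry, alternating steps +4, +1, +4, +1, …: 17, 21, 22, 26, 27, 31 → 32.
Second entry: each term is the sum of the two before it, so 1, 6, 7, 13, 20, 33 → 53.
For the third entry, each term is the sum of the two before it: 6, 3, 9, 12, 21, 33 → 54.
So the next element is [32,53,54].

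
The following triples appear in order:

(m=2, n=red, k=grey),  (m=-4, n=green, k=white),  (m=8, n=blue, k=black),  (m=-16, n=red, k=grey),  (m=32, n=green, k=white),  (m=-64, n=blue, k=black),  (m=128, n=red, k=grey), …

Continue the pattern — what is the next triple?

(m=-256, n=green, k=white)

M goes 2, -4, 8, -16, 32, -64, 128 → -256 (×(-2) each step).
N: repeats red → green → blue, so red, green, blue, red, green, blue, red → green.
K goes grey, white, black, grey, white, black, grey → white (repeats grey → white → black).
Putting it together: (m=-256, n=green, k=white).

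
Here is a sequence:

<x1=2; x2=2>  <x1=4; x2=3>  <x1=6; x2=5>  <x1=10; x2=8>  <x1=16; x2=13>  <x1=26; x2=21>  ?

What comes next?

X1: each term is the sum of the two before it, so 2, 4, 6, 10, 16, 26 → 42.
X2: each term is the sum of the two before it, so 2, 3, 5, 8, 13, 21 → 34.
So the next term is <x1=42; x2=34>.

<x1=42; x2=34>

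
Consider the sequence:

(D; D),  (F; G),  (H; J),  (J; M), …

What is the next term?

First letter goes D, F, H, J → L (letters move forward 2 places in the alphabet).
Second letter goes D, G, J, M → P (letters move forward 3 places in the alphabet).
Putting it together: (L; P).

(L; P)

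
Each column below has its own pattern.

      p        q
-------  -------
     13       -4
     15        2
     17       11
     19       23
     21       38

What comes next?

23  56

Column p: 13, 15, 17, 19, 21 → 23 (+2 each step).
For the column q, differences are 6, 9, 12, … (increasing by 3 each time): -4, 2, 11, 23, 38 → 56.
Combining the parts gives 23  56.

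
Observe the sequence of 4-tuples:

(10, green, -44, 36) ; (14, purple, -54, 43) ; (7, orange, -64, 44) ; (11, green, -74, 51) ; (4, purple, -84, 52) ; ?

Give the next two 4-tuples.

(8, orange, -94, 59), (1, green, -104, 60)

For the first entry, alternating steps +4, −7, +4, −7, …: 10, 14, 7, 11, 4 → 8 → 1.
Colour: repeats green → purple → orange; green, purple, orange, green, purple → orange → green.
For the third entry, −10 each step: -44, -54, -64, -74, -84 → -94 → -104.
Fourth entry: alternating steps +7, +1, +7, +1, …, so 36, 43, 44, 51, 52 → 59 → 60.
So the next two 4-tuples are (8, orange, -94, 59) and (1, green, -104, 60).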